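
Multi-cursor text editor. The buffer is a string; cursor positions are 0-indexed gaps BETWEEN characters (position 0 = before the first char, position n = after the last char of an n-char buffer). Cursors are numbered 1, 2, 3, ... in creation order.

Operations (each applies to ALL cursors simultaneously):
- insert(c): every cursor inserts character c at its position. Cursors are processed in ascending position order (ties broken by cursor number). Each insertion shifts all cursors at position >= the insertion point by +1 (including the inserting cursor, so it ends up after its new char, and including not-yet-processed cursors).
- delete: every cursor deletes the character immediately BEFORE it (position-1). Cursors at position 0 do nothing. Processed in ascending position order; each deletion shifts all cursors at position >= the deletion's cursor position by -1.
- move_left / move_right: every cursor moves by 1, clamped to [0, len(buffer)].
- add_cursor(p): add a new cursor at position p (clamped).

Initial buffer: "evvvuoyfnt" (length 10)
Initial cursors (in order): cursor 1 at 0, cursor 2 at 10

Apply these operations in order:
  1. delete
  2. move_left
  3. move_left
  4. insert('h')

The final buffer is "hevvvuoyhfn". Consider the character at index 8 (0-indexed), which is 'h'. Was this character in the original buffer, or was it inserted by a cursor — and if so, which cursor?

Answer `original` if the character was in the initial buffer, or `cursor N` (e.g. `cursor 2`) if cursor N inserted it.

Answer: cursor 2

Derivation:
After op 1 (delete): buffer="evvvuoyfn" (len 9), cursors c1@0 c2@9, authorship .........
After op 2 (move_left): buffer="evvvuoyfn" (len 9), cursors c1@0 c2@8, authorship .........
After op 3 (move_left): buffer="evvvuoyfn" (len 9), cursors c1@0 c2@7, authorship .........
After op 4 (insert('h')): buffer="hevvvuoyhfn" (len 11), cursors c1@1 c2@9, authorship 1.......2..
Authorship (.=original, N=cursor N): 1 . . . . . . . 2 . .
Index 8: author = 2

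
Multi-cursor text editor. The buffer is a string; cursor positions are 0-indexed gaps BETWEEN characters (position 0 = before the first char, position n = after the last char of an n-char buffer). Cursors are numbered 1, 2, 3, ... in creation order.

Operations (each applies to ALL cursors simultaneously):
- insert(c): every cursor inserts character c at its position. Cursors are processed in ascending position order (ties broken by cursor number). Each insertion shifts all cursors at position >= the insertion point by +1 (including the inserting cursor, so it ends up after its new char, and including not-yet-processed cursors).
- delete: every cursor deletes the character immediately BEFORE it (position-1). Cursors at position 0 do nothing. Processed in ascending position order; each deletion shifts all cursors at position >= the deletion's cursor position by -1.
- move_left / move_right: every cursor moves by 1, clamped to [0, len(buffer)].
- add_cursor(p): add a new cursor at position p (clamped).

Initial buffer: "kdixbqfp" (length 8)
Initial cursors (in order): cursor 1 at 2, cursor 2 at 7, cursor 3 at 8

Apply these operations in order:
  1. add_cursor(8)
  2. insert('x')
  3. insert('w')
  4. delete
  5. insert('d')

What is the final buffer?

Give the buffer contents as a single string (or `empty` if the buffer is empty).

Answer: kdxdixbqfxdpxxdd

Derivation:
After op 1 (add_cursor(8)): buffer="kdixbqfp" (len 8), cursors c1@2 c2@7 c3@8 c4@8, authorship ........
After op 2 (insert('x')): buffer="kdxixbqfxpxx" (len 12), cursors c1@3 c2@9 c3@12 c4@12, authorship ..1.....2.34
After op 3 (insert('w')): buffer="kdxwixbqfxwpxxww" (len 16), cursors c1@4 c2@11 c3@16 c4@16, authorship ..11.....22.3434
After op 4 (delete): buffer="kdxixbqfxpxx" (len 12), cursors c1@3 c2@9 c3@12 c4@12, authorship ..1.....2.34
After op 5 (insert('d')): buffer="kdxdixbqfxdpxxdd" (len 16), cursors c1@4 c2@11 c3@16 c4@16, authorship ..11.....22.3434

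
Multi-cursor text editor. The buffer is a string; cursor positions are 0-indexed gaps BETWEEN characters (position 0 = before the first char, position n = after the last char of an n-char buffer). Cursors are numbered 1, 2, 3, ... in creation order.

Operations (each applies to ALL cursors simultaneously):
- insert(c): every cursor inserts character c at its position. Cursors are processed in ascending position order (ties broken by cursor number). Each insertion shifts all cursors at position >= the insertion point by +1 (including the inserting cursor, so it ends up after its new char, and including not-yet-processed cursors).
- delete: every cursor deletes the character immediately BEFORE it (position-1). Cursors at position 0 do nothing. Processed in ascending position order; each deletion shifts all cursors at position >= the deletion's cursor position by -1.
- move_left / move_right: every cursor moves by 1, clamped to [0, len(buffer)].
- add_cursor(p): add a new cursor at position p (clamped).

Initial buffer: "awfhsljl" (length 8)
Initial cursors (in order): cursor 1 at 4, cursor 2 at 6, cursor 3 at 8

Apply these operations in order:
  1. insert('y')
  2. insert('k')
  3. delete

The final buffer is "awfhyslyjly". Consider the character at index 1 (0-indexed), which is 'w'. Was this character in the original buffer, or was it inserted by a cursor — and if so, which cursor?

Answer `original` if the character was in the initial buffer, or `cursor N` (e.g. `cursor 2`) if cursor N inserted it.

Answer: original

Derivation:
After op 1 (insert('y')): buffer="awfhyslyjly" (len 11), cursors c1@5 c2@8 c3@11, authorship ....1..2..3
After op 2 (insert('k')): buffer="awfhykslykjlyk" (len 14), cursors c1@6 c2@10 c3@14, authorship ....11..22..33
After op 3 (delete): buffer="awfhyslyjly" (len 11), cursors c1@5 c2@8 c3@11, authorship ....1..2..3
Authorship (.=original, N=cursor N): . . . . 1 . . 2 . . 3
Index 1: author = original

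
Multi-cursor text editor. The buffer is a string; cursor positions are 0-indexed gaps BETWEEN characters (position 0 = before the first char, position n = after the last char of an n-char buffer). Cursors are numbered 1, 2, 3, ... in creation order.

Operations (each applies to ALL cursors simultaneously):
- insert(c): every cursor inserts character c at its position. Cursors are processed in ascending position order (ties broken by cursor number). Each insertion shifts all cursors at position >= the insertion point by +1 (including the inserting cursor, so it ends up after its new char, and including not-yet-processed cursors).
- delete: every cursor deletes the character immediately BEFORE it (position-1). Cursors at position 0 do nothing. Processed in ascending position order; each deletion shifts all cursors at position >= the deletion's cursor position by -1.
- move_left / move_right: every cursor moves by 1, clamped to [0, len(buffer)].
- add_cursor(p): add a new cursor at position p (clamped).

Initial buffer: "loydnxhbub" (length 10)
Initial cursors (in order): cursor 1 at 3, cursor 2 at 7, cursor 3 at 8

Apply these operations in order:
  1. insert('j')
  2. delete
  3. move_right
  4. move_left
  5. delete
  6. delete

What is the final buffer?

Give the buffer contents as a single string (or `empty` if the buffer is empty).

Answer: ldub

Derivation:
After op 1 (insert('j')): buffer="loyjdnxhjbjub" (len 13), cursors c1@4 c2@9 c3@11, authorship ...1....2.3..
After op 2 (delete): buffer="loydnxhbub" (len 10), cursors c1@3 c2@7 c3@8, authorship ..........
After op 3 (move_right): buffer="loydnxhbub" (len 10), cursors c1@4 c2@8 c3@9, authorship ..........
After op 4 (move_left): buffer="loydnxhbub" (len 10), cursors c1@3 c2@7 c3@8, authorship ..........
After op 5 (delete): buffer="lodnxub" (len 7), cursors c1@2 c2@5 c3@5, authorship .......
After op 6 (delete): buffer="ldub" (len 4), cursors c1@1 c2@2 c3@2, authorship ....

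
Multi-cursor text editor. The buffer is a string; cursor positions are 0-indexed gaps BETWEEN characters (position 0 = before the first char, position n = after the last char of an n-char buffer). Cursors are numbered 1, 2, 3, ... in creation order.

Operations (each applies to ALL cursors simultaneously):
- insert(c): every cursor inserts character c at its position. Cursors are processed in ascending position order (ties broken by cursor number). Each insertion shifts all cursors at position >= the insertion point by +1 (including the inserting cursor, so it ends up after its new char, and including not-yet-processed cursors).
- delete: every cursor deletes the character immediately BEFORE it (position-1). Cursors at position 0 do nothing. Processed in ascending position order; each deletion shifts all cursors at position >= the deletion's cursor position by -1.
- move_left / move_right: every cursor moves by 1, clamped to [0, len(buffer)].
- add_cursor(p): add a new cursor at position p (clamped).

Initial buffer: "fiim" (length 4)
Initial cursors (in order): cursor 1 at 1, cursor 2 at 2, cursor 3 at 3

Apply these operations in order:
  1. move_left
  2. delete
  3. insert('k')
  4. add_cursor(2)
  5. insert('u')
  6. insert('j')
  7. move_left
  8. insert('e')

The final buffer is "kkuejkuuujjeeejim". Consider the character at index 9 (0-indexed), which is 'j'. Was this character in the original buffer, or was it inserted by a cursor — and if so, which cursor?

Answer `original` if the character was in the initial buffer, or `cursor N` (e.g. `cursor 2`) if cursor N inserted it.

Answer: cursor 1

Derivation:
After op 1 (move_left): buffer="fiim" (len 4), cursors c1@0 c2@1 c3@2, authorship ....
After op 2 (delete): buffer="im" (len 2), cursors c1@0 c2@0 c3@0, authorship ..
After op 3 (insert('k')): buffer="kkkim" (len 5), cursors c1@3 c2@3 c3@3, authorship 123..
After op 4 (add_cursor(2)): buffer="kkkim" (len 5), cursors c4@2 c1@3 c2@3 c3@3, authorship 123..
After op 5 (insert('u')): buffer="kkukuuuim" (len 9), cursors c4@3 c1@7 c2@7 c3@7, authorship 1243123..
After op 6 (insert('j')): buffer="kkujkuuujjjim" (len 13), cursors c4@4 c1@11 c2@11 c3@11, authorship 12443123123..
After op 7 (move_left): buffer="kkujkuuujjjim" (len 13), cursors c4@3 c1@10 c2@10 c3@10, authorship 12443123123..
After op 8 (insert('e')): buffer="kkuejkuuujjeeejim" (len 17), cursors c4@4 c1@14 c2@14 c3@14, authorship 124443123121233..
Authorship (.=original, N=cursor N): 1 2 4 4 4 3 1 2 3 1 2 1 2 3 3 . .
Index 9: author = 1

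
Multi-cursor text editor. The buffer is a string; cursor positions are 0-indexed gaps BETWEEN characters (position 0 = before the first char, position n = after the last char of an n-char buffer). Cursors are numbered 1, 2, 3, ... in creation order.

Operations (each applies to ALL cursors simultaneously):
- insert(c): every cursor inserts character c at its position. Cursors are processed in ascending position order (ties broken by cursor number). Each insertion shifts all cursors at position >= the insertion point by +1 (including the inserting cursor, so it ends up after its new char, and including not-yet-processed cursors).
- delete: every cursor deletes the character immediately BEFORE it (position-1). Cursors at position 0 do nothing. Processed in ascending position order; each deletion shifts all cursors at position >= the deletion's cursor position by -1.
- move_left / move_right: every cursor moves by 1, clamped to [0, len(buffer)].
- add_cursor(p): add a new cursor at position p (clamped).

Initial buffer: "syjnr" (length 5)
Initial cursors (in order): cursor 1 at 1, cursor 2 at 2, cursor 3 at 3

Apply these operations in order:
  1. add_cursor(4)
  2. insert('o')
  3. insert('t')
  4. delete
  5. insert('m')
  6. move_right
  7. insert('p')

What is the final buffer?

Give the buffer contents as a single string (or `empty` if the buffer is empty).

After op 1 (add_cursor(4)): buffer="syjnr" (len 5), cursors c1@1 c2@2 c3@3 c4@4, authorship .....
After op 2 (insert('o')): buffer="soyojonor" (len 9), cursors c1@2 c2@4 c3@6 c4@8, authorship .1.2.3.4.
After op 3 (insert('t')): buffer="sotyotjotnotr" (len 13), cursors c1@3 c2@6 c3@9 c4@12, authorship .11.22.33.44.
After op 4 (delete): buffer="soyojonor" (len 9), cursors c1@2 c2@4 c3@6 c4@8, authorship .1.2.3.4.
After op 5 (insert('m')): buffer="somyomjomnomr" (len 13), cursors c1@3 c2@6 c3@9 c4@12, authorship .11.22.33.44.
After op 6 (move_right): buffer="somyomjomnomr" (len 13), cursors c1@4 c2@7 c3@10 c4@13, authorship .11.22.33.44.
After op 7 (insert('p')): buffer="somypomjpomnpomrp" (len 17), cursors c1@5 c2@9 c3@13 c4@17, authorship .11.122.233.344.4

Answer: somypomjpomnpomrp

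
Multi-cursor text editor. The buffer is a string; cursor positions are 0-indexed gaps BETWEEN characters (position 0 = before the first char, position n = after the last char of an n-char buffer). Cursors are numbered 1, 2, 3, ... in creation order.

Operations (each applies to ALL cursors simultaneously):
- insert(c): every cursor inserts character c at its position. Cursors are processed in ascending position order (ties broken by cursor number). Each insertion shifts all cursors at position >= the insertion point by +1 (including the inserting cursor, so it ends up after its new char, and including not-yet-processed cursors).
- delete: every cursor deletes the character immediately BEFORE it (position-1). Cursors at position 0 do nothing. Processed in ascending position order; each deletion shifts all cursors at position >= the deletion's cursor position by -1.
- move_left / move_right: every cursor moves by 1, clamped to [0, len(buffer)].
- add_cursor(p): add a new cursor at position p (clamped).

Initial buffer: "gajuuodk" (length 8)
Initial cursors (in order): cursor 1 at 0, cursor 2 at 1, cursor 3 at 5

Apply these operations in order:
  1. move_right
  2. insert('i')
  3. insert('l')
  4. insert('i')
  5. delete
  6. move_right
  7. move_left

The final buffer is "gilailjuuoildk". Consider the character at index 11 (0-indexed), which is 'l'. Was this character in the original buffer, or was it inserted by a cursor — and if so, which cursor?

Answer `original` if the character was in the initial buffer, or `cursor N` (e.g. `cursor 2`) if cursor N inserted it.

After op 1 (move_right): buffer="gajuuodk" (len 8), cursors c1@1 c2@2 c3@6, authorship ........
After op 2 (insert('i')): buffer="giaijuuoidk" (len 11), cursors c1@2 c2@4 c3@9, authorship .1.2....3..
After op 3 (insert('l')): buffer="gilailjuuoildk" (len 14), cursors c1@3 c2@6 c3@12, authorship .11.22....33..
After op 4 (insert('i')): buffer="giliailijuuoilidk" (len 17), cursors c1@4 c2@8 c3@15, authorship .111.222....333..
After op 5 (delete): buffer="gilailjuuoildk" (len 14), cursors c1@3 c2@6 c3@12, authorship .11.22....33..
After op 6 (move_right): buffer="gilailjuuoildk" (len 14), cursors c1@4 c2@7 c3@13, authorship .11.22....33..
After op 7 (move_left): buffer="gilailjuuoildk" (len 14), cursors c1@3 c2@6 c3@12, authorship .11.22....33..
Authorship (.=original, N=cursor N): . 1 1 . 2 2 . . . . 3 3 . .
Index 11: author = 3

Answer: cursor 3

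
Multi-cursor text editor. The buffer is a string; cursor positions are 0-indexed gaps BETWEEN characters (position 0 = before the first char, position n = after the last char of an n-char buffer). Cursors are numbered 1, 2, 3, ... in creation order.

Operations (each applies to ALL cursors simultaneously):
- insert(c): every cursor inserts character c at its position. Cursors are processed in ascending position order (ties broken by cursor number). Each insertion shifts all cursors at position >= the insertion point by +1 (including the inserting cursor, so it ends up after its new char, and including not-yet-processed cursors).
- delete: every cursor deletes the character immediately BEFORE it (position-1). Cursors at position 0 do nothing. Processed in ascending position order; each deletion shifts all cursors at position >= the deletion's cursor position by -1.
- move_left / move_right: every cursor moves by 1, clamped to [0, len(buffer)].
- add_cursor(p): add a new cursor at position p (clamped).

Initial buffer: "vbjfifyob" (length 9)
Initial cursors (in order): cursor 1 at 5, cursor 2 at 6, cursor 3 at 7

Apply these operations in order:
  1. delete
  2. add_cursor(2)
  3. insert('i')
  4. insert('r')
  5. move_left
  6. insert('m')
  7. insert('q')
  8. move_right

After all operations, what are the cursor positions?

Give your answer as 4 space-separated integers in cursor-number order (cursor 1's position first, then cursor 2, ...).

After op 1 (delete): buffer="vbjfob" (len 6), cursors c1@4 c2@4 c3@4, authorship ......
After op 2 (add_cursor(2)): buffer="vbjfob" (len 6), cursors c4@2 c1@4 c2@4 c3@4, authorship ......
After op 3 (insert('i')): buffer="vbijfiiiob" (len 10), cursors c4@3 c1@8 c2@8 c3@8, authorship ..4..123..
After op 4 (insert('r')): buffer="vbirjfiiirrrob" (len 14), cursors c4@4 c1@12 c2@12 c3@12, authorship ..44..123123..
After op 5 (move_left): buffer="vbirjfiiirrrob" (len 14), cursors c4@3 c1@11 c2@11 c3@11, authorship ..44..123123..
After op 6 (insert('m')): buffer="vbimrjfiiirrmmmrob" (len 18), cursors c4@4 c1@15 c2@15 c3@15, authorship ..444..123121233..
After op 7 (insert('q')): buffer="vbimqrjfiiirrmmmqqqrob" (len 22), cursors c4@5 c1@19 c2@19 c3@19, authorship ..4444..123121231233..
After op 8 (move_right): buffer="vbimqrjfiiirrmmmqqqrob" (len 22), cursors c4@6 c1@20 c2@20 c3@20, authorship ..4444..123121231233..

Answer: 20 20 20 6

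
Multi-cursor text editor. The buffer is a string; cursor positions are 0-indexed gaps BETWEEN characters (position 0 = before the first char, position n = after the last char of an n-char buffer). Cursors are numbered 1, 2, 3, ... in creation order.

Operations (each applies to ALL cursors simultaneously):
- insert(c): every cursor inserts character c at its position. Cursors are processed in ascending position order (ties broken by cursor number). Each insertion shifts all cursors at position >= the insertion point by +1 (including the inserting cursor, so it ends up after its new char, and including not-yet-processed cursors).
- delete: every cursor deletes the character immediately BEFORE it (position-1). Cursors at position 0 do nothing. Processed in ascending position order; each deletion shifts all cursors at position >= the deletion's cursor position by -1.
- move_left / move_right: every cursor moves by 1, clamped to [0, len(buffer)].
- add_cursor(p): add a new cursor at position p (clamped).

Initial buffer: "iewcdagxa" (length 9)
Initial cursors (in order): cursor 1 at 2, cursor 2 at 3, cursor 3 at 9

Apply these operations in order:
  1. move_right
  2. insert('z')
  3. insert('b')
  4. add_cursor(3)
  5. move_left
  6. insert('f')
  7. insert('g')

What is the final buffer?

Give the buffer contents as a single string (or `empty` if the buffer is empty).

Answer: iefgwzfgbczfgbdagxazfgb

Derivation:
After op 1 (move_right): buffer="iewcdagxa" (len 9), cursors c1@3 c2@4 c3@9, authorship .........
After op 2 (insert('z')): buffer="iewzczdagxaz" (len 12), cursors c1@4 c2@6 c3@12, authorship ...1.2.....3
After op 3 (insert('b')): buffer="iewzbczbdagxazb" (len 15), cursors c1@5 c2@8 c3@15, authorship ...11.22.....33
After op 4 (add_cursor(3)): buffer="iewzbczbdagxazb" (len 15), cursors c4@3 c1@5 c2@8 c3@15, authorship ...11.22.....33
After op 5 (move_left): buffer="iewzbczbdagxazb" (len 15), cursors c4@2 c1@4 c2@7 c3@14, authorship ...11.22.....33
After op 6 (insert('f')): buffer="iefwzfbczfbdagxazfb" (len 19), cursors c4@3 c1@6 c2@10 c3@18, authorship ..4.111.222.....333
After op 7 (insert('g')): buffer="iefgwzfgbczfgbdagxazfgb" (len 23), cursors c4@4 c1@8 c2@13 c3@22, authorship ..44.1111.2222.....3333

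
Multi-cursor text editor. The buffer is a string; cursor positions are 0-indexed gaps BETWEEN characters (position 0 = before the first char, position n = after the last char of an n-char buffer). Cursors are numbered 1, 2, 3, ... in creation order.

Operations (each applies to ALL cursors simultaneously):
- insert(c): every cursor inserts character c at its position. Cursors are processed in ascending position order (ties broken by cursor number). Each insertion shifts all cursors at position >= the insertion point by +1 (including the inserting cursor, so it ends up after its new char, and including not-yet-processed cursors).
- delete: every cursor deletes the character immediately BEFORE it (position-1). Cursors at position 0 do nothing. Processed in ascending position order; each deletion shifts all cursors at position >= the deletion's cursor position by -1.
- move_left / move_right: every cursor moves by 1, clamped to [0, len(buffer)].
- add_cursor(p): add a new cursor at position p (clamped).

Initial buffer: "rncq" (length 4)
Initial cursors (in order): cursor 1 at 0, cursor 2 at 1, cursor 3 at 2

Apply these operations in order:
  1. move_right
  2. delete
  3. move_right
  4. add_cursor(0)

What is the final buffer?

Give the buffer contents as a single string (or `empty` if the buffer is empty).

After op 1 (move_right): buffer="rncq" (len 4), cursors c1@1 c2@2 c3@3, authorship ....
After op 2 (delete): buffer="q" (len 1), cursors c1@0 c2@0 c3@0, authorship .
After op 3 (move_right): buffer="q" (len 1), cursors c1@1 c2@1 c3@1, authorship .
After op 4 (add_cursor(0)): buffer="q" (len 1), cursors c4@0 c1@1 c2@1 c3@1, authorship .

Answer: q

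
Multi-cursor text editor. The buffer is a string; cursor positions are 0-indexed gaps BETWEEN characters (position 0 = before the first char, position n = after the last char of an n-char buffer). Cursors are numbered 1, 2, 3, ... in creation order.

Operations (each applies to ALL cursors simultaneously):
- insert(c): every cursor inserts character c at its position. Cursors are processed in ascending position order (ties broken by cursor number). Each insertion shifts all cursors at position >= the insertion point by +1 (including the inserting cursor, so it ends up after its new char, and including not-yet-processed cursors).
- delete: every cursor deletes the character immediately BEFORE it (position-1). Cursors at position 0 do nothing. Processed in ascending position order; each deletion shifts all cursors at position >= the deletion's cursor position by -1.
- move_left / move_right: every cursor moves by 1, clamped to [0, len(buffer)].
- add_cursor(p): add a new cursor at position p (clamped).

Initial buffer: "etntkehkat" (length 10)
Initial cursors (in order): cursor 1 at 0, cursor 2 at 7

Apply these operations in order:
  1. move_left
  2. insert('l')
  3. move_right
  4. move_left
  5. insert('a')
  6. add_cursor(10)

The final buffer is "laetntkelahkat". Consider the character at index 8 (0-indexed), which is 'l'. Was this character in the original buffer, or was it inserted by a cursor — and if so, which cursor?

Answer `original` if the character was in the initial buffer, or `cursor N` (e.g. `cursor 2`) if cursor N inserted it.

After op 1 (move_left): buffer="etntkehkat" (len 10), cursors c1@0 c2@6, authorship ..........
After op 2 (insert('l')): buffer="letntkelhkat" (len 12), cursors c1@1 c2@8, authorship 1......2....
After op 3 (move_right): buffer="letntkelhkat" (len 12), cursors c1@2 c2@9, authorship 1......2....
After op 4 (move_left): buffer="letntkelhkat" (len 12), cursors c1@1 c2@8, authorship 1......2....
After op 5 (insert('a')): buffer="laetntkelahkat" (len 14), cursors c1@2 c2@10, authorship 11......22....
After op 6 (add_cursor(10)): buffer="laetntkelahkat" (len 14), cursors c1@2 c2@10 c3@10, authorship 11......22....
Authorship (.=original, N=cursor N): 1 1 . . . . . . 2 2 . . . .
Index 8: author = 2

Answer: cursor 2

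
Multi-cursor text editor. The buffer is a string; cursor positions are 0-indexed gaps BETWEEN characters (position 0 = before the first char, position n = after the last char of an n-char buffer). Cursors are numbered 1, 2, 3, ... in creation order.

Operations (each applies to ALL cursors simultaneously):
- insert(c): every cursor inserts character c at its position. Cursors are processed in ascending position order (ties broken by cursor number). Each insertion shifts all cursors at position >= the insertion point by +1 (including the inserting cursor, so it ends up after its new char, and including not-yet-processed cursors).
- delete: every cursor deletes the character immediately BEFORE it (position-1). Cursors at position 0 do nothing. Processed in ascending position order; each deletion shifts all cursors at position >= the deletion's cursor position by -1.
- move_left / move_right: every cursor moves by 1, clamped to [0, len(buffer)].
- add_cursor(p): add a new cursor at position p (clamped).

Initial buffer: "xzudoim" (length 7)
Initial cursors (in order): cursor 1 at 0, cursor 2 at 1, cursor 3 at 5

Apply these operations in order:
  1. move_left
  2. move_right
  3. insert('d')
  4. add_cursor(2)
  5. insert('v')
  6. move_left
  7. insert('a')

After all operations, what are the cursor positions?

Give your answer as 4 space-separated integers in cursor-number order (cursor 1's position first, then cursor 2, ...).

Answer: 8 8 15 3

Derivation:
After op 1 (move_left): buffer="xzudoim" (len 7), cursors c1@0 c2@0 c3@4, authorship .......
After op 2 (move_right): buffer="xzudoim" (len 7), cursors c1@1 c2@1 c3@5, authorship .......
After op 3 (insert('d')): buffer="xddzudodim" (len 10), cursors c1@3 c2@3 c3@8, authorship .12....3..
After op 4 (add_cursor(2)): buffer="xddzudodim" (len 10), cursors c4@2 c1@3 c2@3 c3@8, authorship .12....3..
After op 5 (insert('v')): buffer="xdvdvvzudodvim" (len 14), cursors c4@3 c1@6 c2@6 c3@12, authorship .14212....33..
After op 6 (move_left): buffer="xdvdvvzudodvim" (len 14), cursors c4@2 c1@5 c2@5 c3@11, authorship .14212....33..
After op 7 (insert('a')): buffer="xdavdvaavzudodavim" (len 18), cursors c4@3 c1@8 c2@8 c3@15, authorship .14421122....333..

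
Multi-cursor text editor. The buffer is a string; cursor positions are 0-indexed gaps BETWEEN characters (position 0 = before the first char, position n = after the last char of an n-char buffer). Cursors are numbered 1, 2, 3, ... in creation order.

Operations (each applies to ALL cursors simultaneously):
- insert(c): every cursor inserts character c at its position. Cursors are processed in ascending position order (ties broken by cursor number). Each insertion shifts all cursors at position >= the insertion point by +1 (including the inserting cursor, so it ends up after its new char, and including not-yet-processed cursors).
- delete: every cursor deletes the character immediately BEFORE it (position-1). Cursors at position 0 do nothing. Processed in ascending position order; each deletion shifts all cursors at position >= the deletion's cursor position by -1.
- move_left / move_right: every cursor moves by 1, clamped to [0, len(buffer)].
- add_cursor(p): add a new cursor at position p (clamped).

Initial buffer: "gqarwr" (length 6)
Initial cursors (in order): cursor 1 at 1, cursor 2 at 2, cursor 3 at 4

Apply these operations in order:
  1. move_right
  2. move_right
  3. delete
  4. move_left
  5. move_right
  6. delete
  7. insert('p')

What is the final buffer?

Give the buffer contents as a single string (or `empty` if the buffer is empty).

After op 1 (move_right): buffer="gqarwr" (len 6), cursors c1@2 c2@3 c3@5, authorship ......
After op 2 (move_right): buffer="gqarwr" (len 6), cursors c1@3 c2@4 c3@6, authorship ......
After op 3 (delete): buffer="gqw" (len 3), cursors c1@2 c2@2 c3@3, authorship ...
After op 4 (move_left): buffer="gqw" (len 3), cursors c1@1 c2@1 c3@2, authorship ...
After op 5 (move_right): buffer="gqw" (len 3), cursors c1@2 c2@2 c3@3, authorship ...
After op 6 (delete): buffer="" (len 0), cursors c1@0 c2@0 c3@0, authorship 
After op 7 (insert('p')): buffer="ppp" (len 3), cursors c1@3 c2@3 c3@3, authorship 123

Answer: ppp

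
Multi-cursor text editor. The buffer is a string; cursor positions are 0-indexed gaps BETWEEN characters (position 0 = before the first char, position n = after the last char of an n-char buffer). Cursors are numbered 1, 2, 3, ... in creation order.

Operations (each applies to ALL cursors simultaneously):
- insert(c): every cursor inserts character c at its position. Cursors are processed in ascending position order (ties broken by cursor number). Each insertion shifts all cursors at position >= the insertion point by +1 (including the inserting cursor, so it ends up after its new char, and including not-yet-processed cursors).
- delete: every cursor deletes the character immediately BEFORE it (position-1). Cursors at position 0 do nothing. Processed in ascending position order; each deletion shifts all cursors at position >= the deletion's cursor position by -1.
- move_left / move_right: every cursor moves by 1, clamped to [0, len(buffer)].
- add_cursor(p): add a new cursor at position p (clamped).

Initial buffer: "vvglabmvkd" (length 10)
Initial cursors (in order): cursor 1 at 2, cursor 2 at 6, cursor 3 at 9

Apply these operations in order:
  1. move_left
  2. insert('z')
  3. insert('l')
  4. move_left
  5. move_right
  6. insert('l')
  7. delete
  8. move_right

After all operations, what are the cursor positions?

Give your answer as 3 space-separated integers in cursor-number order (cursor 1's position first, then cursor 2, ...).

After op 1 (move_left): buffer="vvglabmvkd" (len 10), cursors c1@1 c2@5 c3@8, authorship ..........
After op 2 (insert('z')): buffer="vzvglazbmvzkd" (len 13), cursors c1@2 c2@7 c3@11, authorship .1....2...3..
After op 3 (insert('l')): buffer="vzlvglazlbmvzlkd" (len 16), cursors c1@3 c2@9 c3@14, authorship .11....22...33..
After op 4 (move_left): buffer="vzlvglazlbmvzlkd" (len 16), cursors c1@2 c2@8 c3@13, authorship .11....22...33..
After op 5 (move_right): buffer="vzlvglazlbmvzlkd" (len 16), cursors c1@3 c2@9 c3@14, authorship .11....22...33..
After op 6 (insert('l')): buffer="vzllvglazllbmvzllkd" (len 19), cursors c1@4 c2@11 c3@17, authorship .111....222...333..
After op 7 (delete): buffer="vzlvglazlbmvzlkd" (len 16), cursors c1@3 c2@9 c3@14, authorship .11....22...33..
After op 8 (move_right): buffer="vzlvglazlbmvzlkd" (len 16), cursors c1@4 c2@10 c3@15, authorship .11....22...33..

Answer: 4 10 15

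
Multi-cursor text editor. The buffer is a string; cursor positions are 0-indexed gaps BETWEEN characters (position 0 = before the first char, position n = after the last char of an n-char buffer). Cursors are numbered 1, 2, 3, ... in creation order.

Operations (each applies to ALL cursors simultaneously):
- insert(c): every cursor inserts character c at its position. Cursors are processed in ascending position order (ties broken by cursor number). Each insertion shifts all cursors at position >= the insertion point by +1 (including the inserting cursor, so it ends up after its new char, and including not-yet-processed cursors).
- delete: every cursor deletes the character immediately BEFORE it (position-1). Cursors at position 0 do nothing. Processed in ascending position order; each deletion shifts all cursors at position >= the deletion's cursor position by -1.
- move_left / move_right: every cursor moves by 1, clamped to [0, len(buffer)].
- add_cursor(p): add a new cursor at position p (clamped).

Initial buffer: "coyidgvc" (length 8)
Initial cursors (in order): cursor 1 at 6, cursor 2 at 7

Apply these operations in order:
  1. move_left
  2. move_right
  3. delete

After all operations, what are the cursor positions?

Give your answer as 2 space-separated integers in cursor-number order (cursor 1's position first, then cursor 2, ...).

After op 1 (move_left): buffer="coyidgvc" (len 8), cursors c1@5 c2@6, authorship ........
After op 2 (move_right): buffer="coyidgvc" (len 8), cursors c1@6 c2@7, authorship ........
After op 3 (delete): buffer="coyidc" (len 6), cursors c1@5 c2@5, authorship ......

Answer: 5 5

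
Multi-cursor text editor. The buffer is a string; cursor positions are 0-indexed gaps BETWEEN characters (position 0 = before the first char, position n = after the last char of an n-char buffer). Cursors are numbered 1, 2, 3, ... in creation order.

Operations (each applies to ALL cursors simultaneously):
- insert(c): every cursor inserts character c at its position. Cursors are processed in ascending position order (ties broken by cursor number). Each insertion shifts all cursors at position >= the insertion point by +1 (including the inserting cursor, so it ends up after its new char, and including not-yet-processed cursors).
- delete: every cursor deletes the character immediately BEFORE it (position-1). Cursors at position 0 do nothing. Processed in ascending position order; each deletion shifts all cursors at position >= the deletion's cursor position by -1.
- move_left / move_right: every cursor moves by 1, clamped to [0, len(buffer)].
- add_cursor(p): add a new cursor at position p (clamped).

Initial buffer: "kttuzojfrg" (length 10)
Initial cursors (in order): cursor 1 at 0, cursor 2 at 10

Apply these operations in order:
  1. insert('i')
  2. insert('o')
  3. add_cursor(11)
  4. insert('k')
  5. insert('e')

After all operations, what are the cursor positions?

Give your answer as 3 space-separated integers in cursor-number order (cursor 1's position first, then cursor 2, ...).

Answer: 4 20 15

Derivation:
After op 1 (insert('i')): buffer="ikttuzojfrgi" (len 12), cursors c1@1 c2@12, authorship 1..........2
After op 2 (insert('o')): buffer="iokttuzojfrgio" (len 14), cursors c1@2 c2@14, authorship 11..........22
After op 3 (add_cursor(11)): buffer="iokttuzojfrgio" (len 14), cursors c1@2 c3@11 c2@14, authorship 11..........22
After op 4 (insert('k')): buffer="iokkttuzojfrkgiok" (len 17), cursors c1@3 c3@13 c2@17, authorship 111.........3.222
After op 5 (insert('e')): buffer="iokekttuzojfrkegioke" (len 20), cursors c1@4 c3@15 c2@20, authorship 1111.........33.2222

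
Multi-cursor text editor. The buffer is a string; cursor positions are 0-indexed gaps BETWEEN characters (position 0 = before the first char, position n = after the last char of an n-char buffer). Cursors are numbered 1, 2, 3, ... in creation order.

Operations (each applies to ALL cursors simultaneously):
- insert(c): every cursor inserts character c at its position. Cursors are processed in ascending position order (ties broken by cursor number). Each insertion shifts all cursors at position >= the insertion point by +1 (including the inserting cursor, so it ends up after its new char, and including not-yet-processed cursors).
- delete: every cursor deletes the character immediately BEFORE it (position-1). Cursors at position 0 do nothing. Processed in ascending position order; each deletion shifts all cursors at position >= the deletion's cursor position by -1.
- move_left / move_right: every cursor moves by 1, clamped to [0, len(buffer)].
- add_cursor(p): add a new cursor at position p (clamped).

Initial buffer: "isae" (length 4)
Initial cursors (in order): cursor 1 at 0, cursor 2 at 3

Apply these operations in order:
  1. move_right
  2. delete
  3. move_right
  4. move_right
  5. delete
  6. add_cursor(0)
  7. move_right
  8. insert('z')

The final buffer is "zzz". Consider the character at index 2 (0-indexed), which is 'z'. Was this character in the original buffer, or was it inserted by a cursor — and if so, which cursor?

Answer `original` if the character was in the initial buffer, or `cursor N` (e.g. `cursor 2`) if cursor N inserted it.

Answer: cursor 3

Derivation:
After op 1 (move_right): buffer="isae" (len 4), cursors c1@1 c2@4, authorship ....
After op 2 (delete): buffer="sa" (len 2), cursors c1@0 c2@2, authorship ..
After op 3 (move_right): buffer="sa" (len 2), cursors c1@1 c2@2, authorship ..
After op 4 (move_right): buffer="sa" (len 2), cursors c1@2 c2@2, authorship ..
After op 5 (delete): buffer="" (len 0), cursors c1@0 c2@0, authorship 
After op 6 (add_cursor(0)): buffer="" (len 0), cursors c1@0 c2@0 c3@0, authorship 
After op 7 (move_right): buffer="" (len 0), cursors c1@0 c2@0 c3@0, authorship 
After op 8 (insert('z')): buffer="zzz" (len 3), cursors c1@3 c2@3 c3@3, authorship 123
Authorship (.=original, N=cursor N): 1 2 3
Index 2: author = 3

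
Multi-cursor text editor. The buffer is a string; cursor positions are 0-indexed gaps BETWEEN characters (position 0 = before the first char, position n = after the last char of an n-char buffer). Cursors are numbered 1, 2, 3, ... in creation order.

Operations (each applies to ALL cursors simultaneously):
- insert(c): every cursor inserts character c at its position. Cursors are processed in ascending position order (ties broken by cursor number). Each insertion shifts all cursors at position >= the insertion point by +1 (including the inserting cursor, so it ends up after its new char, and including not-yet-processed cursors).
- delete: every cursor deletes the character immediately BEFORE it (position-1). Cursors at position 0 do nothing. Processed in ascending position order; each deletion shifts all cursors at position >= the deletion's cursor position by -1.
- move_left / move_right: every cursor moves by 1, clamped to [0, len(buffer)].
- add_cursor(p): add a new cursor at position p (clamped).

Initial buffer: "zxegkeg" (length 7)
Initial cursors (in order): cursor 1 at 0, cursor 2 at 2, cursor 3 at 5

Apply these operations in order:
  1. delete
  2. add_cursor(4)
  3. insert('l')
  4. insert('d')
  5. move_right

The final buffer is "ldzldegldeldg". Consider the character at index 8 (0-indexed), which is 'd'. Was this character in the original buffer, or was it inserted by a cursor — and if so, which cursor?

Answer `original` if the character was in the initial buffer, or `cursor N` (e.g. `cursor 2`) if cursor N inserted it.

After op 1 (delete): buffer="zegeg" (len 5), cursors c1@0 c2@1 c3@3, authorship .....
After op 2 (add_cursor(4)): buffer="zegeg" (len 5), cursors c1@0 c2@1 c3@3 c4@4, authorship .....
After op 3 (insert('l')): buffer="lzleglelg" (len 9), cursors c1@1 c2@3 c3@6 c4@8, authorship 1.2..3.4.
After op 4 (insert('d')): buffer="ldzldegldeldg" (len 13), cursors c1@2 c2@5 c3@9 c4@12, authorship 11.22..33.44.
After op 5 (move_right): buffer="ldzldegldeldg" (len 13), cursors c1@3 c2@6 c3@10 c4@13, authorship 11.22..33.44.
Authorship (.=original, N=cursor N): 1 1 . 2 2 . . 3 3 . 4 4 .
Index 8: author = 3

Answer: cursor 3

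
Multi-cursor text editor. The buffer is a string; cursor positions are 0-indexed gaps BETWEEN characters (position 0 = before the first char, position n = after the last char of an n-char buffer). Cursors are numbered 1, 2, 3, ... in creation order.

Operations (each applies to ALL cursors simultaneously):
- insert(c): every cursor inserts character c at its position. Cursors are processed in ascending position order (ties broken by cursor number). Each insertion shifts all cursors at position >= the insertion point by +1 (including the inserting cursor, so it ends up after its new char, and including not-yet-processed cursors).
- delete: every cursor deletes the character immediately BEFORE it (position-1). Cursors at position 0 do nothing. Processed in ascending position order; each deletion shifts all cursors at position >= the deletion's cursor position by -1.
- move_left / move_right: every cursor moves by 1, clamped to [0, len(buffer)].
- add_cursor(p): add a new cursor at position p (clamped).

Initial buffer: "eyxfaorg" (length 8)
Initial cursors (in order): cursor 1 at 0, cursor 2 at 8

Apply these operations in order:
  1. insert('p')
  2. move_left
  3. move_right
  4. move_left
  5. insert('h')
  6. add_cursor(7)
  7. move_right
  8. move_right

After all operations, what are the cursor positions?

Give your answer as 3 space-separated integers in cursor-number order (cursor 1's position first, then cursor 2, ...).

After op 1 (insert('p')): buffer="peyxfaorgp" (len 10), cursors c1@1 c2@10, authorship 1........2
After op 2 (move_left): buffer="peyxfaorgp" (len 10), cursors c1@0 c2@9, authorship 1........2
After op 3 (move_right): buffer="peyxfaorgp" (len 10), cursors c1@1 c2@10, authorship 1........2
After op 4 (move_left): buffer="peyxfaorgp" (len 10), cursors c1@0 c2@9, authorship 1........2
After op 5 (insert('h')): buffer="hpeyxfaorghp" (len 12), cursors c1@1 c2@11, authorship 11........22
After op 6 (add_cursor(7)): buffer="hpeyxfaorghp" (len 12), cursors c1@1 c3@7 c2@11, authorship 11........22
After op 7 (move_right): buffer="hpeyxfaorghp" (len 12), cursors c1@2 c3@8 c2@12, authorship 11........22
After op 8 (move_right): buffer="hpeyxfaorghp" (len 12), cursors c1@3 c3@9 c2@12, authorship 11........22

Answer: 3 12 9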